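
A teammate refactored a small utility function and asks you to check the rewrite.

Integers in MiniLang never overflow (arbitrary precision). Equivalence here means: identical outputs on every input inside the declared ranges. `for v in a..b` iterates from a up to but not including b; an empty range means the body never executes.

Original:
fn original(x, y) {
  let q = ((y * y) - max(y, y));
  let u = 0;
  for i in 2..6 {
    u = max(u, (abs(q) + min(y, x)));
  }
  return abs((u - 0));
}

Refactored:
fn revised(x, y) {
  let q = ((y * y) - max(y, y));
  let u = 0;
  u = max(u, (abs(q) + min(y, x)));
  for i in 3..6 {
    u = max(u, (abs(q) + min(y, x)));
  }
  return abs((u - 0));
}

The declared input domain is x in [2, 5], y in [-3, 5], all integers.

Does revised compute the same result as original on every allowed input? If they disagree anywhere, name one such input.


Equivalent — the differences include statement counts differ, plus arithmetic usage differs, plus min/max/abs usage differs, plus loop structure differs, yet no declared input distinguishes the two.
Tracing x=3, y=1: original: q=0, then u=0, then (i=2), then u=1, then (i=3), then u=1, then (i=4), then u=1, then (i=5), then u=1, then returns 1 | revised: q=0, then u=0, then u=1, then (i=3), then u=1, then (i=4), then u=1, then (i=5), then u=1, then returns 1 — matching result 1.
Every one of the 36 inputs gives matching results.
verdict: equivalent


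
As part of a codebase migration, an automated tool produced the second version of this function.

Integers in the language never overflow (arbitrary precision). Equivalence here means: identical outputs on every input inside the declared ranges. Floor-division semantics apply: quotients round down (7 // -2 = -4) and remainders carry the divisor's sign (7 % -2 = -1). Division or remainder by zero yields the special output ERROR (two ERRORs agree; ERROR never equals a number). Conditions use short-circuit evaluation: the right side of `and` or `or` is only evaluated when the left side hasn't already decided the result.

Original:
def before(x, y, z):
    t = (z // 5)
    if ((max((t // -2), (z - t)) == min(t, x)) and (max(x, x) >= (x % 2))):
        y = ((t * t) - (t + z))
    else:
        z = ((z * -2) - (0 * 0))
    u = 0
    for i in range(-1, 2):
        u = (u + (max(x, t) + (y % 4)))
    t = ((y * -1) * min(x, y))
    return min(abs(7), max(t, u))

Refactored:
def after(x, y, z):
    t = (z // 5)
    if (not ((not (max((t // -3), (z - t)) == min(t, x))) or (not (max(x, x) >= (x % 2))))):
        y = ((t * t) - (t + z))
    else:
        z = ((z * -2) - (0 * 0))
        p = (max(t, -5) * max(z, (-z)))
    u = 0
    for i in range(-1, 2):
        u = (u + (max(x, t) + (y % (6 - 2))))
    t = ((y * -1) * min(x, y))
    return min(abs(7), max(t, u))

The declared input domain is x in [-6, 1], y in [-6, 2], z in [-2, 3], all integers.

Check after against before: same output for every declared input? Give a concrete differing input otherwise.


Although `-2` became `-3`, no input in the stated domain can expose it.
One worked example (x=-2, y=-2, z=-1) — before: t = -1; ((max((t // -2), (z - t)) == min(t, x)) and (max(x, x) >= (x % 2))) -> false; z = 2; u = 0; [i=-1]; u = 1; [i=0]; u = 2; [i=1]; u = 3; t = -4; return 3; after: t = -1; (not ((not (max((t // -3), (z - t)) == min(t, x))) or (not (max(x, x) >= (x % 2))))) -> false; z = 2; p = -2; u = 0; [i=-1]; u = 1; [i=0]; u = 2; [i=1]; u = 3; t = -4; return 3; agreement on 3.
Sweeping the whole domain (432 inputs) finds no disagreement.
verdict: equivalent


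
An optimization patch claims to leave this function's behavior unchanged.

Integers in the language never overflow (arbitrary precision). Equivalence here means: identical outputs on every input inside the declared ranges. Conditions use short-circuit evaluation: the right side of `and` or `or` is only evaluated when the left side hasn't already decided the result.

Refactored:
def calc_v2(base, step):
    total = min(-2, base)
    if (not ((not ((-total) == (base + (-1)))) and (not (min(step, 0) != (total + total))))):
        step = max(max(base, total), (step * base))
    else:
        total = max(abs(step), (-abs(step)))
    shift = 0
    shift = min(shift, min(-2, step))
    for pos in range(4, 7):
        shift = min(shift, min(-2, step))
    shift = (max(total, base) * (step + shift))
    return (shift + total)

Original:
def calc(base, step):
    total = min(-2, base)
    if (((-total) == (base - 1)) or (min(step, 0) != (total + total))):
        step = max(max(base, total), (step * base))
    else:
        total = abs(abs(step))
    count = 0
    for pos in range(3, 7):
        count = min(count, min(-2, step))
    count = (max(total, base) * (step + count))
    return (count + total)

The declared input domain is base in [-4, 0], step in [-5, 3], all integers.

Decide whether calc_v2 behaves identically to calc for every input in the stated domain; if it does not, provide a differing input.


Changes here: arithmetic usage differs; constant usage differs; loop structure differs; boolean connective usage differs; local variable names differ; min/max/abs usage differs; statement counts differ; the full 45-point sweep finds no disagreement.
verdict: equivalent


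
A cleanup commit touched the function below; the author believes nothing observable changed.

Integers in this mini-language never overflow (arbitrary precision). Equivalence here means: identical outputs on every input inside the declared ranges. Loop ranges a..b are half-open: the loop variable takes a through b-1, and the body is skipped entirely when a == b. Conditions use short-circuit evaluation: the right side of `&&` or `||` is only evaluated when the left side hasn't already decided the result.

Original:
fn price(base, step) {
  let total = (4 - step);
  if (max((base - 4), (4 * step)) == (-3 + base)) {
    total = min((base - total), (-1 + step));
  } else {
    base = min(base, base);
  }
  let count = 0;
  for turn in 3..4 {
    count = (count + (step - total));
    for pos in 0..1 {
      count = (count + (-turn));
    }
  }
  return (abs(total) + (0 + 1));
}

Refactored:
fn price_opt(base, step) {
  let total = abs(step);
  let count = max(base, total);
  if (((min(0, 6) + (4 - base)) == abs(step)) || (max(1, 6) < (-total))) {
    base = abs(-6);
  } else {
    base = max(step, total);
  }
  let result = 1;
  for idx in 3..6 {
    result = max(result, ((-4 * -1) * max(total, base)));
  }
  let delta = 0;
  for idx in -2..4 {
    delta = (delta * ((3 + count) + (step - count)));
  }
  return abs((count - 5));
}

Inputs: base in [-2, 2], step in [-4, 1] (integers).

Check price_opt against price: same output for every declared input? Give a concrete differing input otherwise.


At base=-2, step=-4: price gives 9, price_opt gives 1.
verdict: not equivalent; witness: base=-2, step=-4


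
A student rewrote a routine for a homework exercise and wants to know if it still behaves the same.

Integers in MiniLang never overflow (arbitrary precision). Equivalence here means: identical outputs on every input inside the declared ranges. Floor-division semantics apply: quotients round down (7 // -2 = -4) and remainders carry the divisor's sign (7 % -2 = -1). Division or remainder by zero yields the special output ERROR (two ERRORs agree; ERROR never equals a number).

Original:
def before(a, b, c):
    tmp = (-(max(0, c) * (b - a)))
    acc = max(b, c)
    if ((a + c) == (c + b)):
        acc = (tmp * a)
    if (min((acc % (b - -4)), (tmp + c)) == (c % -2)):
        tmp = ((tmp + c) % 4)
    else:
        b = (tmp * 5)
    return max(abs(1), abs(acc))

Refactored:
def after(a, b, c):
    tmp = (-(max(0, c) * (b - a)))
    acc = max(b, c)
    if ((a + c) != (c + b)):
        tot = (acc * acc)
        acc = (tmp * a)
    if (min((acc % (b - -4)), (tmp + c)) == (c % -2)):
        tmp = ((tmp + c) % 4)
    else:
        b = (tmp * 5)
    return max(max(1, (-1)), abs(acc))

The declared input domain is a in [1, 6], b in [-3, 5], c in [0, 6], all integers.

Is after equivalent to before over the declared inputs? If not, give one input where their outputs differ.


a=1, b=-3, c=1 yields 1 from before but 4 from after.
verdict: not equivalent; witness: a=1, b=-3, c=1


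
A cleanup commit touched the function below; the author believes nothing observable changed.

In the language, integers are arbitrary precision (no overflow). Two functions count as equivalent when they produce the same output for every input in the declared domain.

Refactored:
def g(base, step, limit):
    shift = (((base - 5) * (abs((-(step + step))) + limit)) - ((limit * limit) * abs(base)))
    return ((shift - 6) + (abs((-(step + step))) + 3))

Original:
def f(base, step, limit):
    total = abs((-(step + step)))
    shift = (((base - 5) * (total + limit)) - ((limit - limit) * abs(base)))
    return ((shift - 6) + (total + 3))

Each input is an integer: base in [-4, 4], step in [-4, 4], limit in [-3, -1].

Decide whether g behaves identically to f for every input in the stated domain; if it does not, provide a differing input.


The rewrite breaks on base=-4, step=-4, limit=-3, where the results are -40 and -76.
f: total = 8; shift = -45; return -40
g: shift = -81; return -76
verdict: not equivalent; witness: base=-4, step=-4, limit=-3


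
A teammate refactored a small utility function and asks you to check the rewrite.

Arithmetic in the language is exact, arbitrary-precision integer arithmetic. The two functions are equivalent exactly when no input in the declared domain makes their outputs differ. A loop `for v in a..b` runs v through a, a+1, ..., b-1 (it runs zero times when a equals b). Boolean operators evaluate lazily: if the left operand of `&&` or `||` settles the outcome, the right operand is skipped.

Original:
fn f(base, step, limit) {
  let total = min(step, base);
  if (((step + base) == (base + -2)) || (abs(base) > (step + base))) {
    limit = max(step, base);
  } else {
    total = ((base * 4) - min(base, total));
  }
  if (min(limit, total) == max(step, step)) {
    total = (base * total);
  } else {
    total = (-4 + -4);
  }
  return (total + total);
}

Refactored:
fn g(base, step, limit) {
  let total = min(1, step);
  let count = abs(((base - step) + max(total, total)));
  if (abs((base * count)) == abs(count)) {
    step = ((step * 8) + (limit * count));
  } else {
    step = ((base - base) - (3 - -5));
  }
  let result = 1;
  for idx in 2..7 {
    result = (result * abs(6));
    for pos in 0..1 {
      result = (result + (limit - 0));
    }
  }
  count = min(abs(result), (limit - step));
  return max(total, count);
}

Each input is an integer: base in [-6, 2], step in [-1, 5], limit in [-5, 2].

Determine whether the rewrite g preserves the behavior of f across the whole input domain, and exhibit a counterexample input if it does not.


There is a counterexample at base=-6, step=-1, limit=-5: -16 on one side, 1 on the other.
f: total becomes -6; next (((step + base) == (base + -2)) || (abs(base) > (step + base))) evaluates to true; next limit becomes -1; next (min(limit, total) == max(step, step)) evaluates to false; next total becomes -8; next final value -16
g: total becomes -1; next count becomes 6; next (abs((base * count)) == abs(count)) evaluates to false; next step becomes -8; next result becomes 1; next at idx=2:; next result becomes 6; next at pos=0:; next result becomes 1; next at idx=3:; next result becomes 6; next at pos=0:; next result becomes 1; next at idx=4:; next result becomes 6; next at pos=0:; next result becomes 1; next at idx=5:; next result becomes 6; next at pos=0:; next result becomes 1; next at idx=6:; next result becomes 6; next at pos=0:; next result becomes 1; next count becomes 1; next final value 1
verdict: not equivalent; witness: base=-6, step=-1, limit=-5


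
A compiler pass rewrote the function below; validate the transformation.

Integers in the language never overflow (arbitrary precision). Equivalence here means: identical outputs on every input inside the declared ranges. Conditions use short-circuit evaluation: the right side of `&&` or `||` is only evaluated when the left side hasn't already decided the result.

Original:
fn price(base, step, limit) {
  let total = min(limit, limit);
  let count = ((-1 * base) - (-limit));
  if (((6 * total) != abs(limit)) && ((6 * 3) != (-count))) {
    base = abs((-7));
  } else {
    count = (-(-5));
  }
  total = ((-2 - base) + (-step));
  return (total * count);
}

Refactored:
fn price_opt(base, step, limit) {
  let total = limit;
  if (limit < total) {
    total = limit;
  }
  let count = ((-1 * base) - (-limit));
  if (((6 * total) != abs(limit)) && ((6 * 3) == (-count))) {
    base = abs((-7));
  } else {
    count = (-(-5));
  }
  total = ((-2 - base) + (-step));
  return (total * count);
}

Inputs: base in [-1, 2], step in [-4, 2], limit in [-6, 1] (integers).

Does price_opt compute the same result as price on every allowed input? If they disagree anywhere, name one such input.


Try base=-1, step=-4, limit=-6.
price: total := -6 | count := -5 | (((6 * total) != abs(limit)) && ((6 * 3) != (-count))): true | base := 7 | total := -5 | result 25
price_opt: total := -6 | (limit < total): false | count := -5 | (((6 * total) != abs(limit)) && ((6 * 3) == (-count))): false | count := 5 | total := 3 | result 15
25 and 15 differ, so these are not the same function on this domain.
verdict: not equivalent; witness: base=-1, step=-4, limit=-6


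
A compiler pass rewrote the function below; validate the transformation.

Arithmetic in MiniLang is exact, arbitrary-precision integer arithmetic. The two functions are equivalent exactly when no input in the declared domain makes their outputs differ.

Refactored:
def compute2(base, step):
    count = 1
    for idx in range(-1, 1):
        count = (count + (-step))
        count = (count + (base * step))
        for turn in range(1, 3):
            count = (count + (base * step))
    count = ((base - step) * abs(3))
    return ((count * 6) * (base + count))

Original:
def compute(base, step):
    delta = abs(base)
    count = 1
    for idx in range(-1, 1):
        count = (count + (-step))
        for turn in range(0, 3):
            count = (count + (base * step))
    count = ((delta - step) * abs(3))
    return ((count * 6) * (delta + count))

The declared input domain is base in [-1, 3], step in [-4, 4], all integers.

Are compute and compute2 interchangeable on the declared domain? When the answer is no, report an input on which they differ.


Try base=-1, step=-4.
compute: delta := 1 | count := 1 | iter idx=-1: | count := 5 | iter turn=0: | count := 9 | iter turn=1: | count := 13 | iter turn=2: | count := 17 | iter idx=0: | count := 21 | iter turn=0: | count := 25 | iter turn=1: | count := 29 | iter turn=2: | count := 33 | count := 15 | result 1440
compute2: count := 1 | iter idx=-1: | count := 5 | count := 9 | iter turn=1: | count := 13 | iter turn=2: | count := 17 | iter idx=0: | count := 21 | count := 25 | iter turn=1: | count := 29 | iter turn=2: | count := 33 | count := 9 | result 432
1440 against 432: the behavior changed.
verdict: not equivalent; witness: base=-1, step=-4


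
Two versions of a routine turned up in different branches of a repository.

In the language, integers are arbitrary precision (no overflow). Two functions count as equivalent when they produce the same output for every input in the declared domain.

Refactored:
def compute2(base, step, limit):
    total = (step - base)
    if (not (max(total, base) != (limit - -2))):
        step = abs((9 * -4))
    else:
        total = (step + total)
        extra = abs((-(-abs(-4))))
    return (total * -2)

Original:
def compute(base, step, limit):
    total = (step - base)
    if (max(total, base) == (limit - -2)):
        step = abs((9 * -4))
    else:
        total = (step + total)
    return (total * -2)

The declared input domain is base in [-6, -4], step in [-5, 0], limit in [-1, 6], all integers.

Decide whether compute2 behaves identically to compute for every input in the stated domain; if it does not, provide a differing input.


The two versions differ — the changes include boolean connective usage differs; also statement counts differ; also comparison usage differs; also min/max/abs usage differs; also local variable names differ; also constant usage differs.
As a probe, take base=-5, step=-1, limit=3: compute runs total := 4 | (max(total, base) == (limit - -2)): false | total := 3 | result -6; compute2 runs total := 4 | (not (max(total, base) != (limit - -2))): false | total := 3 | extra := 4 | result -6; both end at -6.
Across all 144 domain points the two functions coincide.
verdict: equivalent


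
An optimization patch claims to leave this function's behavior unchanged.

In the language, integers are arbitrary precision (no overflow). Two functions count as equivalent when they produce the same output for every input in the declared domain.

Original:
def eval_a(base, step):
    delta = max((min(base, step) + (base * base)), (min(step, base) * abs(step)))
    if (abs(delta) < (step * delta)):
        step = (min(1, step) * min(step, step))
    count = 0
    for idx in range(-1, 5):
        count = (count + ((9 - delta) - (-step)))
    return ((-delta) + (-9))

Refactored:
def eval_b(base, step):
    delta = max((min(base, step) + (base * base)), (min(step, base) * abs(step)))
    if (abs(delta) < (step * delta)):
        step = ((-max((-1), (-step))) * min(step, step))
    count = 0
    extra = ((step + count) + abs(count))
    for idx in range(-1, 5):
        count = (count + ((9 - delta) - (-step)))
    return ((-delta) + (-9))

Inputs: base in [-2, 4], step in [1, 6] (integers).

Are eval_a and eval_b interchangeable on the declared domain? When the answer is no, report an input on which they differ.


Although arithmetic usage differs, min/max/abs usage differs, local variable names differ, statement counts differ, 42/42 inputs agree.
verdict: equivalent


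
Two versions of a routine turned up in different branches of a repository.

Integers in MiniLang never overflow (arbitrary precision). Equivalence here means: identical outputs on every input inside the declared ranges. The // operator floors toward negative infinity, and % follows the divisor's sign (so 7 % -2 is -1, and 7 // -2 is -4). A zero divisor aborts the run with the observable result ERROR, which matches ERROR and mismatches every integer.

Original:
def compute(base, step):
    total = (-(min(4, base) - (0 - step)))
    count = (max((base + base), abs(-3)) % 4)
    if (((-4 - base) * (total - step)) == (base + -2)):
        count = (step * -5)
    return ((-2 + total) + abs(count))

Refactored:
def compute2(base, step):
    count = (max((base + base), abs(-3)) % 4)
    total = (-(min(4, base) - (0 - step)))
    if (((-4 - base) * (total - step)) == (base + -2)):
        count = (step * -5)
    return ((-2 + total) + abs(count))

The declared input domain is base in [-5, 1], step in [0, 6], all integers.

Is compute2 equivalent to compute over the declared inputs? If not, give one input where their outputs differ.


This is a faithful refactor — same computation, different form, but the computed results match everywhere.
One worked example (base=-2, step=4) — compute: total=-2, then count=3, then (((-4 - base) * (total - step)) == (base + -2)) is false, then returns -1; compute2: count=3, then total=-2, then (((-4 - base) * (total - step)) == (base + -2)) is false, then returns -1; agreement on -1.
Sweeping the whole domain (49 inputs) finds no disagreement.
verdict: equivalent


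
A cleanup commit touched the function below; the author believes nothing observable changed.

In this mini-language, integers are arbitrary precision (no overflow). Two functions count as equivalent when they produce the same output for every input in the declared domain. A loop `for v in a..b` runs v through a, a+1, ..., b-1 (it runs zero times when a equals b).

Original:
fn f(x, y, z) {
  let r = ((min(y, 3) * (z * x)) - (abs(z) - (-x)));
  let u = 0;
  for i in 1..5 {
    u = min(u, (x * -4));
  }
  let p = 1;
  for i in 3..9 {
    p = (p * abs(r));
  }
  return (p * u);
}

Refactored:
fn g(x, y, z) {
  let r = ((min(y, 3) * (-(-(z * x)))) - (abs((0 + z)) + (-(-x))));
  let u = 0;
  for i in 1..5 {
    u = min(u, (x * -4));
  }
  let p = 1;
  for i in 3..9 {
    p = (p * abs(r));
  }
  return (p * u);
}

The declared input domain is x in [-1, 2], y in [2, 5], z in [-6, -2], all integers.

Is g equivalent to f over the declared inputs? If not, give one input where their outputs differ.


Comparing the listings, the differences include: arithmetic usage differs, and constant usage differs.
As a probe, take x=0, y=3, z=-5: f runs r = -5; u = 0; [i=1]; u = 0; [i=2]; u = 0; [i=3]; u = 0; [i=4]; u = 0; p = 1; [i=3]; p = 5; [i=4]; p = 25; [i=5]; p = 125; [i=6]; p = 625; [i=7]; p = 3125; [i=8]; p = 15625; return 0; g runs r = -5; u = 0; [i=1]; u = 0; [i=2]; u = 0; [i=3]; u = 0; [i=4]; u = 0; p = 1; [i=3]; p = 5; [i=4]; p = 25; [i=5]; p = 125; [i=6]; p = 625; [i=7]; p = 3125; [i=8]; p = 15625; return 0; both end at 0.
Checked all 80 inputs in the declared domain: the outputs agree on every one.
verdict: equivalent


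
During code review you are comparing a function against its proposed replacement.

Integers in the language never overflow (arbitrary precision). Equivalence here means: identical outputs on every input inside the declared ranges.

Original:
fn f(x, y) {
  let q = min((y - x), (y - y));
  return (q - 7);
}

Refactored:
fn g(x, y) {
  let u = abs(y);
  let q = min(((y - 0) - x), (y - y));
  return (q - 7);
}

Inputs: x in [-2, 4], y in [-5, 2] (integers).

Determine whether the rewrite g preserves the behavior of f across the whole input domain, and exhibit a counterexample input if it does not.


Equivalent — the differences include arithmetic usage differs, min/max/abs usage differs, statement counts differ, local variable names differ, constant usage differs, yet no declared input distinguishes the two.
Spot check at x=2, y=-4 — f: q becomes -6; next final value -13. g: u becomes 4; next q becomes -6; next final value -13. Both give -13.
Across all 56 domain points the two functions coincide.
verdict: equivalent


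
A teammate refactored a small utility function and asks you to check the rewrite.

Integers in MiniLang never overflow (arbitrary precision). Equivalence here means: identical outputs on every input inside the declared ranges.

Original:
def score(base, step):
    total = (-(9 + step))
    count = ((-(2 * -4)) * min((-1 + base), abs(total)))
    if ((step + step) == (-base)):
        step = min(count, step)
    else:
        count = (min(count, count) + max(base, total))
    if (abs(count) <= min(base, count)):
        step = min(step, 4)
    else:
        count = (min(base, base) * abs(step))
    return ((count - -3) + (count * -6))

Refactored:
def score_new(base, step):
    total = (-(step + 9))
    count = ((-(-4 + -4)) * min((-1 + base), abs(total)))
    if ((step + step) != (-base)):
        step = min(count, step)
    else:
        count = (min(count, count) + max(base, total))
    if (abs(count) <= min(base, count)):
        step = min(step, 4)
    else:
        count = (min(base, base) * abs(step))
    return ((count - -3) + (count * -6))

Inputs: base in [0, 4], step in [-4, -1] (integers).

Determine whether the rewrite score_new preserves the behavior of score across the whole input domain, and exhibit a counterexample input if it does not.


There is a counterexample at base=1, step=-4: -2 on one side, 3 on the other.
score: total becomes -5; next count becomes 0; next ((step + step) == (-base)) evaluates to false; next count becomes 1; next (abs(count) <= min(base, count)) evaluates to true; next step becomes -4; next final value -2
score_new: total becomes -5; next count becomes 0; next ((step + step) != (-base)) evaluates to true; next step becomes -4; next (abs(count) <= min(base, count)) evaluates to true; next step becomes -4; next final value 3
verdict: not equivalent; witness: base=1, step=-4


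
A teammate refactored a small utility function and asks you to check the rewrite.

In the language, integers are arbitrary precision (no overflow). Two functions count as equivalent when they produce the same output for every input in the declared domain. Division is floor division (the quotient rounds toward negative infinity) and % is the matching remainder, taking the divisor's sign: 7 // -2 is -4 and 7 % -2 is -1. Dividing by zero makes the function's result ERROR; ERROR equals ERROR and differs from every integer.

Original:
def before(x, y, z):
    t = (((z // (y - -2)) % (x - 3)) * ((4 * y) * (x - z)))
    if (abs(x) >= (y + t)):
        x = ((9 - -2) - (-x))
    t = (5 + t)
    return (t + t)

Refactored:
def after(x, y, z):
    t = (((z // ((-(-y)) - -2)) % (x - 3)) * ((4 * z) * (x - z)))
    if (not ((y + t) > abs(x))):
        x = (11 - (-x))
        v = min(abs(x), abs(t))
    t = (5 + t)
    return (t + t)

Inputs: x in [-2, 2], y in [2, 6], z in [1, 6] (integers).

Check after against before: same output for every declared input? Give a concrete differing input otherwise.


Take x=-2, y=2, z=4.
before: t=192, then (abs(x) >= (y + t)) is false, then t=197, then returns 394
after: t=384, then (not ((y + t) > abs(x))) is false, then t=389, then returns 778
394 vs 778 — the two versions disagree here.
verdict: not equivalent; witness: x=-2, y=2, z=4


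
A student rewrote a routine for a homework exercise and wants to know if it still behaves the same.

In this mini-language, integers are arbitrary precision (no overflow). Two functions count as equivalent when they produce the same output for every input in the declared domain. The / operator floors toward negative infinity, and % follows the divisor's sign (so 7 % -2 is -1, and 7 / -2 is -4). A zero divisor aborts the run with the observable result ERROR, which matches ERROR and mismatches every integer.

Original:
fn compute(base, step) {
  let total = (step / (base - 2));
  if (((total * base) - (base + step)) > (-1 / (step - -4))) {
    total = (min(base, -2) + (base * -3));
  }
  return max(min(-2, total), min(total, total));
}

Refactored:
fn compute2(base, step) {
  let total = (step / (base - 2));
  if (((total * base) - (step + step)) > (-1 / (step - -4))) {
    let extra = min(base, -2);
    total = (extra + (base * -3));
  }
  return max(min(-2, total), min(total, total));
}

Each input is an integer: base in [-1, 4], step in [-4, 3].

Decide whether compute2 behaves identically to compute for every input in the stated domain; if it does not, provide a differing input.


Try base=-1, step=1.
compute: total=-1, then (((total * base) - (base + step)) > (-1 / (step - -4))) is true, then total=1, then returns 1
compute2: total=-1, then (((total * base) - (step + step)) > (-1 / (step - -4))) is false, then returns -1
1 against -1: the behavior changed.
verdict: not equivalent; witness: base=-1, step=1


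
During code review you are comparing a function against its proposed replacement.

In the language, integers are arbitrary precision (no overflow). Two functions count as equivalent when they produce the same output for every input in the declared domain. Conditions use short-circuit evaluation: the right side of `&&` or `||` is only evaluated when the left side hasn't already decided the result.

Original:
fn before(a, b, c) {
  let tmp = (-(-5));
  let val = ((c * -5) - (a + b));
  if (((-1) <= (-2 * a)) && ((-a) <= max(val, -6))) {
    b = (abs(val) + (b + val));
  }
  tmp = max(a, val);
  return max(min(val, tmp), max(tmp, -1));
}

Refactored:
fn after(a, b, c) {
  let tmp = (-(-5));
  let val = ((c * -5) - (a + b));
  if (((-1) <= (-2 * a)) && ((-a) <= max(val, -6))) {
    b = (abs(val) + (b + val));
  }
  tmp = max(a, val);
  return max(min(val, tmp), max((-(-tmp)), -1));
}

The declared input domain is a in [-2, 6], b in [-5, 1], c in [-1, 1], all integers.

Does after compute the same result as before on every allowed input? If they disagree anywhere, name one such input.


Differences: same computation, different form — yet all 189 inputs agree.
verdict: equivalent


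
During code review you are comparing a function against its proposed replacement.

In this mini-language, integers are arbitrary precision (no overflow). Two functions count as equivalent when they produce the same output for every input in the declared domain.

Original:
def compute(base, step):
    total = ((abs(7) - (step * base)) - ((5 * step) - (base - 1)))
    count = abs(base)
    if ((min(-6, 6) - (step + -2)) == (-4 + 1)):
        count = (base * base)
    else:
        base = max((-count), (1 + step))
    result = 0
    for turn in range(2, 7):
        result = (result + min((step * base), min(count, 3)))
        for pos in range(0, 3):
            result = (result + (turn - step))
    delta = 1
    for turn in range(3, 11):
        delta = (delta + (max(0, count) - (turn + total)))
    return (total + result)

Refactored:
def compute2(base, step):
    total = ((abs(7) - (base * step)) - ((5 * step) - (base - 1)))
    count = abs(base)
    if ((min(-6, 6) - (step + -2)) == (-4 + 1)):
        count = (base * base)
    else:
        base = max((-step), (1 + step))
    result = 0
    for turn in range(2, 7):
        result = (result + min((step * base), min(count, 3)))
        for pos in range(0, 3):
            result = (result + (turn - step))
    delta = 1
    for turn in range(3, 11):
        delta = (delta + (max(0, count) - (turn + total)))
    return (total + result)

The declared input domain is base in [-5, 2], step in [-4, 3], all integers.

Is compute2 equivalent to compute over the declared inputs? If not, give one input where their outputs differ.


base=-5, step=-4 yields 136 from compute but 41 from compute2.
verdict: not equivalent; witness: base=-5, step=-4


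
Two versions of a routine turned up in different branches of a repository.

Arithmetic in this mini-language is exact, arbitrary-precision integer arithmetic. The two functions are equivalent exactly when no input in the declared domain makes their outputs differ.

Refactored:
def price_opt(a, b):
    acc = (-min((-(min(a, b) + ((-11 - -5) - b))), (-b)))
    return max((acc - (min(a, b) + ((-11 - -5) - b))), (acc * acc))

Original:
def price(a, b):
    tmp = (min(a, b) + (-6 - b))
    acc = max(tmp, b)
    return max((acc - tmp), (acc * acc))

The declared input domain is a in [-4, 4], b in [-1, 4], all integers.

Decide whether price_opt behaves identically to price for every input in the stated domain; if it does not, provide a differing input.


The two versions differ — the changes include constant usage differs, plus local variable names differ, plus arithmetic usage differs, plus min/max/abs usage differs, plus statement counts differ.
One worked example (a=-4, b=1) — price: tmp becomes -11; next acc becomes 1; next final value 12; price_opt: acc becomes 1; next final value 12; agreement on 12.
Sweeping the whole domain (54 inputs) finds no disagreement.
verdict: equivalent


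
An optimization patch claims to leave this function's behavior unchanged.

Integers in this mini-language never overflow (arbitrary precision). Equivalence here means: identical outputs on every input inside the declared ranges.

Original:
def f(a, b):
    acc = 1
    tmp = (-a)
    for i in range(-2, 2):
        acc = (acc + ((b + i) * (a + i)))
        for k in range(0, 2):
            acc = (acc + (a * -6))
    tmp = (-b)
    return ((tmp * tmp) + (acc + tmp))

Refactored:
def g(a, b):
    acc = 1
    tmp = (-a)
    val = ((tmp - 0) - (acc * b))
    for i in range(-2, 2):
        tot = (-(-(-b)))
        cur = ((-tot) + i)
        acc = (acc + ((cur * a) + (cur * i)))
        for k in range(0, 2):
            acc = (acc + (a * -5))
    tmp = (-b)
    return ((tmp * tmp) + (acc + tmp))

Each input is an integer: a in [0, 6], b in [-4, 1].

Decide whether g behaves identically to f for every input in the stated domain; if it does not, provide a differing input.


Take a=1, b=-4.
f: acc becomes 1; next tmp becomes -1; next at i=-2:; next acc becomes 7; next at k=0:; next acc becomes 1; next at k=1:; next acc becomes -5; next at i=-1:; next acc becomes -5; next at k=0:; next acc becomes -11; next at k=1:; next acc becomes -17; next at i=0:; next acc becomes -21; next at k=0:; next acc becomes -27; next at k=1:; next acc becomes -33; next at i=1:; next acc becomes -39; next at k=0:; next acc becomes -45; next at k=1:; next acc becomes -51; next tmp becomes 4; next final value -31
g: acc becomes 1; next tmp becomes -1; next val becomes 3; next at i=-2:; next tot becomes 4; next cur becomes -6; next acc becomes 7; next at k=0:; next acc becomes 2; next at k=1:; next acc becomes -3; next at i=-1:; next tot becomes 4; next cur becomes -5; next acc becomes -3; next at k=0:; next acc becomes -8; next at k=1:; next acc becomes -13; next at i=0:; next tot becomes 4; next cur becomes -4; next acc becomes -17; next at k=0:; next acc becomes -22; next at k=1:; next acc becomes -27; next at i=1:; next tot becomes 4; next cur becomes -3; next acc becomes -33; next at k=0:; next acc becomes -38; next at k=1:; next acc becomes -43; next tmp becomes 4; next final value -23
-31 against -23: the behavior changed.
verdict: not equivalent; witness: a=1, b=-4


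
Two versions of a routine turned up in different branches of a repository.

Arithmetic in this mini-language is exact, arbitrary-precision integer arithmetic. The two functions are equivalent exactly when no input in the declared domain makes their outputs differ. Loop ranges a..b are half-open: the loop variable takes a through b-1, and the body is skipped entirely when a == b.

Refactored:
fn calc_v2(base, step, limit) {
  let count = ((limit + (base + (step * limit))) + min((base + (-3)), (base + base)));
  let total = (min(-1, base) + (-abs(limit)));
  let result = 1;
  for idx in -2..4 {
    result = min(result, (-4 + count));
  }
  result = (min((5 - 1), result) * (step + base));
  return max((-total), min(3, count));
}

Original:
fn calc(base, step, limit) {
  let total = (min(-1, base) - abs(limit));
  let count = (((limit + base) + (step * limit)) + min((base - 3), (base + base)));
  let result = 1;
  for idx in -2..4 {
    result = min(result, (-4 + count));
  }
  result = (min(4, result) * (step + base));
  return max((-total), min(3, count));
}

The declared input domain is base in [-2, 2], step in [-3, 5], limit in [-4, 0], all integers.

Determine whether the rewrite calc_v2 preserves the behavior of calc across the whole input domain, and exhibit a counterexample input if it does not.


The two versions differ — the changes include arithmetic usage differs; and constant usage differs.
As a probe, take base=-2, step=0, limit=0: calc runs total = -2; count = -7; result = 1; [idx=-2]; result = -11; [idx=-1]; result = -11; [idx=0]; result = -11; [idx=1]; result = -11; [idx=2]; result = -11; [idx=3]; result = -11; result = 22; return 2; calc_v2 runs count = -7; total = -2; result = 1; [idx=-2]; result = -11; [idx=-1]; result = -11; [idx=0]; result = -11; [idx=1]; result = -11; [idx=2]; result = -11; [idx=3]; result = -11; result = 22; return 2; both end at 2.
An exhaustive pass over the 225 declared inputs shows identical outputs.
verdict: equivalent


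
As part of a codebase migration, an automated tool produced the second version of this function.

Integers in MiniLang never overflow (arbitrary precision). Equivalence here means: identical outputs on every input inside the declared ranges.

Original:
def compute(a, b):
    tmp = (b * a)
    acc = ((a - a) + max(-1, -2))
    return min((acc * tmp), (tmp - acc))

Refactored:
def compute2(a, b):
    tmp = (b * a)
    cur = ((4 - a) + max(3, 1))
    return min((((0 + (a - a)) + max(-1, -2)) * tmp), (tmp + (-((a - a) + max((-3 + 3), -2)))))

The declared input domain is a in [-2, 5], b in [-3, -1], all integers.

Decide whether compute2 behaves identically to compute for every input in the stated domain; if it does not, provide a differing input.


The rewrite breaks on a=1, b=-3, where the results are -2 and -3.
compute: tmp = -3; acc = -1; return -2
compute2: tmp = -3; cur = 6; return -3
verdict: not equivalent; witness: a=1, b=-3


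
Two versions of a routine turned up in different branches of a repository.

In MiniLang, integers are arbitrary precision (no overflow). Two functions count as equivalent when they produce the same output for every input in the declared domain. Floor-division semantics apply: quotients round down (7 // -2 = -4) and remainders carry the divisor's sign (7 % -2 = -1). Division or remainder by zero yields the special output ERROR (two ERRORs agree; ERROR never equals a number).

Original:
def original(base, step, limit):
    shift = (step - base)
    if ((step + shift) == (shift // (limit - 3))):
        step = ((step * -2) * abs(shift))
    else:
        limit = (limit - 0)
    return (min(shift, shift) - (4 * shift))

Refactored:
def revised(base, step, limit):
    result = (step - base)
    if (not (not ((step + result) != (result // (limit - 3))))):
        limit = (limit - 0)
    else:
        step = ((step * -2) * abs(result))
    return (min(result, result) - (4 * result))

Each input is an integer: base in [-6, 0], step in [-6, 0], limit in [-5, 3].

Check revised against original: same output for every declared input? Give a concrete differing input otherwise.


Reading the diff, among the changes: comparison usage differs, local variable names differ, boolean connective usage differs.
Spot check at base=-6, step=0, limit=3 — original: shift := 6 | divide-by-zero, output ERROR. revised: result := 6 | divide-by-zero, output ERROR. Both give ERROR.
Every one of the 441 inputs gives matching results.
verdict: equivalent


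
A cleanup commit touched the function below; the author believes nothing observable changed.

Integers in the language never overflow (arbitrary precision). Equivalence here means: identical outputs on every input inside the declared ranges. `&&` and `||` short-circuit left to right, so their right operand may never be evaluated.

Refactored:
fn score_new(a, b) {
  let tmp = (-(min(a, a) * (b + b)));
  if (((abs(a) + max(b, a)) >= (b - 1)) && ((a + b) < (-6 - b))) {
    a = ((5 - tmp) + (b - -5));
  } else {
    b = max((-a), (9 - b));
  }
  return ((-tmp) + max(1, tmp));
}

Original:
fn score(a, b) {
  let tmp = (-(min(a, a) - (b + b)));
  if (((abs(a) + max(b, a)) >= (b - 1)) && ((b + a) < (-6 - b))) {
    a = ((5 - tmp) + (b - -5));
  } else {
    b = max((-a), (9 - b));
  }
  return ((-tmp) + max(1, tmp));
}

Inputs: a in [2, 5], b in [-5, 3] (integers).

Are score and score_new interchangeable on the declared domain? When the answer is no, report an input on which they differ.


There is a counterexample at a=2, b=-5: 13 on one side, 0 on the other.
score: tmp=-12, then (((abs(a) + max(b, a)) >= (b - 1)) && ((b + a) < (-6 - b))) is true, then a=17, then returns 13
score_new: tmp=20, then (((abs(a) + max(b, a)) >= (b - 1)) && ((a + b) < (-6 - b))) is true, then a=-15, then returns 0
verdict: not equivalent; witness: a=2, b=-5


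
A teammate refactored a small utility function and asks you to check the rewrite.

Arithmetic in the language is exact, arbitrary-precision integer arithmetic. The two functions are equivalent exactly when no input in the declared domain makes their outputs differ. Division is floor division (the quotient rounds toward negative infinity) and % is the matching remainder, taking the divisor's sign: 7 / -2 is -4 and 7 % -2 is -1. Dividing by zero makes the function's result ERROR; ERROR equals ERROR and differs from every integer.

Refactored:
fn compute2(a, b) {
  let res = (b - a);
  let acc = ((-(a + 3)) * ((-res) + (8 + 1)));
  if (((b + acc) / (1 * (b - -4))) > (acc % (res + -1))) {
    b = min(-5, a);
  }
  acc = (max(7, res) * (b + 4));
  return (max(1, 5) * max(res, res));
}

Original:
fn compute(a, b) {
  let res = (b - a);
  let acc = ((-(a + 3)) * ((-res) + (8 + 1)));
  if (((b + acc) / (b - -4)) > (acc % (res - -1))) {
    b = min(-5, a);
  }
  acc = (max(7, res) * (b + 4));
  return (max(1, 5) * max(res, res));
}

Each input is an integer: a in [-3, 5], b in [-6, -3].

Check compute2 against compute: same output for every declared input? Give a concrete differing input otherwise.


Try a=-2, b=-3.
compute: res=-1, then acc=-10, then a zero divisor aborts: ERROR
compute2: res=-1, then acc=-10, then (((b + acc) / (1 * (b - -4))) > (acc % (res + -1))) is false, then acc=7, then returns -5
ERROR against -5: the behavior changed.
verdict: not equivalent; witness: a=-2, b=-3
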